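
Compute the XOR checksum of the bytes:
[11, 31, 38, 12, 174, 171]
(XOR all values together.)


XOR chain: 11 ^ 31 ^ 38 ^ 12 ^ 174 ^ 171 = 59

59


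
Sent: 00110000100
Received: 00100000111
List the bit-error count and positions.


XOR: 00010000011

3 error(s) at position(s): 3, 9, 10


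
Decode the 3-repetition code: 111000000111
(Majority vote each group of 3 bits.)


Groups: 111, 000, 000, 111
Majority votes: 1001

1001


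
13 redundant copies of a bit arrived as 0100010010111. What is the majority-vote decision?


Ones: 6 out of 13
Threshold: 7

0 (6/13 voted 1)


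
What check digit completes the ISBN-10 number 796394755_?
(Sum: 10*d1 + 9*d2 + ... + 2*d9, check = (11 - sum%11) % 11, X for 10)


Weighted sum: 347
347 mod 11 = 6

Check digit: 5


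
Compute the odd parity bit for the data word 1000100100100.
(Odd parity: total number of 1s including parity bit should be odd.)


Number of 1s in data: 4
Parity bit: 1

1


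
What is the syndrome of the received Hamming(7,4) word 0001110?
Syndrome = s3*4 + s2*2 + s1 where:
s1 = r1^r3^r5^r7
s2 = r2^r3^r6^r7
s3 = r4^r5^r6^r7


s1=1, s2=1, s3=1

Syndrome = 7 (error at position 7)


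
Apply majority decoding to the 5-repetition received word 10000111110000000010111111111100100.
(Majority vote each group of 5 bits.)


Groups: 10000, 11111, 00000, 00010, 11111, 11111, 00100
Majority votes: 0100110

0100110


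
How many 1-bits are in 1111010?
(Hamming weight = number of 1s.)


Counting 1s in 1111010

5


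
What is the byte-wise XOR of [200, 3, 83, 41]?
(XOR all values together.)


XOR chain: 200 ^ 3 ^ 83 ^ 41 = 177

177


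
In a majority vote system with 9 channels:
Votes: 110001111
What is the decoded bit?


Ones: 6 out of 9
Threshold: 5

1 (6/9 voted 1)


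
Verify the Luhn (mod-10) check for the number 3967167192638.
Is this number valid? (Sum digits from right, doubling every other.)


Luhn sum = 69
69 mod 10 = 9

Invalid (Luhn sum mod 10 = 9)


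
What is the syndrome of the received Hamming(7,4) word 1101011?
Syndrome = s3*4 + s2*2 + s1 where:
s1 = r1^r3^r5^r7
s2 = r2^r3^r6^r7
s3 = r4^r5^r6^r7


s1=0, s2=1, s3=1

Syndrome = 6 (error at position 6)


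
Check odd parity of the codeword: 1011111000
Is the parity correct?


Number of 1s: 6

No, parity error (6 ones)


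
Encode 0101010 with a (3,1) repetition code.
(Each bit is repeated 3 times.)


Each bit -> 3 copies

000111000111000111000


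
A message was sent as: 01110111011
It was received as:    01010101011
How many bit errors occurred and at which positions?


XOR: 00100010000

2 error(s) at position(s): 2, 6


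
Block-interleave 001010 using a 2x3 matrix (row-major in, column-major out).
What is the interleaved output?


Matrix:
  001
  010
Read columns: 000110

000110


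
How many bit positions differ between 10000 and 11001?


XOR: 01001
Count of 1s: 2

2


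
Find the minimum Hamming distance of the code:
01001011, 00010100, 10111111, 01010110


Comparing all pairs, minimum distance: 2
Can detect 1 errors, correct 0 errors

2


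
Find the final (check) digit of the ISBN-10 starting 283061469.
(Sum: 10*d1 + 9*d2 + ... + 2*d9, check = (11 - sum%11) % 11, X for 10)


Weighted sum: 209
209 mod 11 = 0

Check digit: 0


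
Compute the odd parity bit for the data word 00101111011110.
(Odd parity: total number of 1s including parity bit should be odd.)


Number of 1s in data: 9
Parity bit: 0

0


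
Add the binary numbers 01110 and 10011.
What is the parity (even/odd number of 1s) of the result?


01110 = 14
10011 = 19
Sum = 33 = 100001
1s count = 2

even parity (2 ones in 100001)


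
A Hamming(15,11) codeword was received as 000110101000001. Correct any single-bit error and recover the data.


Syndrome = 0: no error detected

Data: 01011000001 (no errors)


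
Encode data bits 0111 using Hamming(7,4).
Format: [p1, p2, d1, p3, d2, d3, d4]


Parity bits: p1=0, p2=0, p3=1

0001111


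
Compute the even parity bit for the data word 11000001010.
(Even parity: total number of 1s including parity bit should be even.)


Number of 1s in data: 4
Parity bit: 0

0


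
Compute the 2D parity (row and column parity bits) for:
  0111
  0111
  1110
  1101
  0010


Row parities: 11111
Column parities: 0001

Row P: 11111, Col P: 0001, Corner: 1


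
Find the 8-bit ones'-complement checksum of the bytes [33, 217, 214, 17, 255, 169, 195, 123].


Sum = 1223 mod 256 = 199
Complement = 56

56


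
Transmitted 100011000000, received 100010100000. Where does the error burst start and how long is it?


XOR: 000001100000

Burst at position 5, length 2


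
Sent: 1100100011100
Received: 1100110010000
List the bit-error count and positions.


XOR: 0000010001100

3 error(s) at position(s): 5, 9, 10


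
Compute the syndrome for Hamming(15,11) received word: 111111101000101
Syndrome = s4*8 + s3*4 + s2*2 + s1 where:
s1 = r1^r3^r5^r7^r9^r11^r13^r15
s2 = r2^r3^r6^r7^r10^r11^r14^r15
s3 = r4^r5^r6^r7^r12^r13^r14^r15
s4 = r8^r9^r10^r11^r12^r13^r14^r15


s1=1, s2=1, s3=0, s4=1

Syndrome = 11 (error at position 11)


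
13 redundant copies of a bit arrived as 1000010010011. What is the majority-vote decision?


Ones: 5 out of 13
Threshold: 7

0 (5/13 voted 1)


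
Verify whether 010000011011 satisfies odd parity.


Number of 1s: 5

Yes, parity is correct (5 ones)


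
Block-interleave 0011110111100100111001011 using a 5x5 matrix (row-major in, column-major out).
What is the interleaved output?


Matrix:
  00111
  10111
  10010
  01110
  01011
Read columns: 0110000011110101111111001

0110000011110101111111001


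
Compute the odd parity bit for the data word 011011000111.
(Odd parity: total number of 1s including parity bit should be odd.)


Number of 1s in data: 7
Parity bit: 0

0


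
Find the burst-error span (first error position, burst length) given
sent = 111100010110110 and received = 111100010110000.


XOR: 000000000000110

Burst at position 12, length 2


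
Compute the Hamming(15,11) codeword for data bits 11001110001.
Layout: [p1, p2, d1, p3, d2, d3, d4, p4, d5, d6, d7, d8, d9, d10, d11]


Parity bits: p1=1, p2=0, p3=0, p4=0

101010001110001


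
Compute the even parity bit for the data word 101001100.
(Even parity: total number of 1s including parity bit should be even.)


Number of 1s in data: 4
Parity bit: 0

0


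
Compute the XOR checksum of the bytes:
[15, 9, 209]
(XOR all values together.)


XOR chain: 15 ^ 9 ^ 209 = 215

215


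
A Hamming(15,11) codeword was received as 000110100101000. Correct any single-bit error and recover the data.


Syndrome = 0: no error detected

Data: 01010101000 (no errors)


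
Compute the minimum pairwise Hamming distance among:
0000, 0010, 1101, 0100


Comparing all pairs, minimum distance: 1
Can detect 0 errors, correct 0 errors

1


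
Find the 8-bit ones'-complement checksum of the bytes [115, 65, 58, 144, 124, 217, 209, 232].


Sum = 1164 mod 256 = 140
Complement = 115

115


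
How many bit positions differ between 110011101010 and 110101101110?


XOR: 000110000100
Count of 1s: 3

3


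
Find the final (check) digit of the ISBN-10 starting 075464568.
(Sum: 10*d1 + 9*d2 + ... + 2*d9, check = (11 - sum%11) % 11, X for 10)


Weighted sum: 241
241 mod 11 = 10

Check digit: 1


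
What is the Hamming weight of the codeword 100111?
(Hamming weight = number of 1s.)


Counting 1s in 100111

4


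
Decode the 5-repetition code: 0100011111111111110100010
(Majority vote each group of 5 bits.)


Groups: 01000, 11111, 11111, 11101, 00010
Majority votes: 01110

01110


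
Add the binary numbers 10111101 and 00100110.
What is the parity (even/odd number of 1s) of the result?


10111101 = 189
00100110 = 38
Sum = 227 = 11100011
1s count = 5

odd parity (5 ones in 11100011)


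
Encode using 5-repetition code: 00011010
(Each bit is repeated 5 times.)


Each bit -> 5 copies

0000000000000001111111111000001111100000


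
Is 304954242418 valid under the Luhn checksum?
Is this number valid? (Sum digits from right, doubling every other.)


Luhn sum = 54
54 mod 10 = 4

Invalid (Luhn sum mod 10 = 4)


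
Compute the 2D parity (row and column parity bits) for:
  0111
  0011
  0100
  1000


Row parities: 1011
Column parities: 1000

Row P: 1011, Col P: 1000, Corner: 1


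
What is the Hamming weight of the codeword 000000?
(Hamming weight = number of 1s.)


Counting 1s in 000000

0


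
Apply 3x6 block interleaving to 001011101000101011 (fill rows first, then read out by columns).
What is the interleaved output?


Matrix:
  001011
  101000
  101011
Read columns: 011000111000101101

011000111000101101


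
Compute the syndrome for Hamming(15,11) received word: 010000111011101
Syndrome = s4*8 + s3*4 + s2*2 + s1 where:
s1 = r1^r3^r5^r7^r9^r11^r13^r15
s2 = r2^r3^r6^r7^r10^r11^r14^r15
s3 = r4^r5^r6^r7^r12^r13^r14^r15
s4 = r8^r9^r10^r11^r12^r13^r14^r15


s1=1, s2=0, s3=0, s4=0

Syndrome = 1 (error at position 1)


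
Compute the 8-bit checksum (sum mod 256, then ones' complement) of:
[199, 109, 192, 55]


Sum = 555 mod 256 = 43
Complement = 212

212


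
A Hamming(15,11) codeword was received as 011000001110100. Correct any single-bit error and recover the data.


Syndrome = 4: error at position 4

Data: 10001110100 (corrected bit 4)


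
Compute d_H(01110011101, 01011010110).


XOR: 00101001011
Count of 1s: 5

5


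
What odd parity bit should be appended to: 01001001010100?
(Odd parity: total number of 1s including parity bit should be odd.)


Number of 1s in data: 5
Parity bit: 0

0


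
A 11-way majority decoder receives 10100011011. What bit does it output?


Ones: 6 out of 11
Threshold: 6

1 (6/11 voted 1)


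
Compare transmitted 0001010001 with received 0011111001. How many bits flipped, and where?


XOR: 0010101000

3 error(s) at position(s): 2, 4, 6


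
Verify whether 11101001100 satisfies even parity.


Number of 1s: 6

Yes, parity is correct (6 ones)


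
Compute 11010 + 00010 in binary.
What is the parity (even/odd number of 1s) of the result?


11010 = 26
00010 = 2
Sum = 28 = 11100
1s count = 3

odd parity (3 ones in 11100)


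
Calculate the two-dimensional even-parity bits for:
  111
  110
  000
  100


Row parities: 1001
Column parities: 101

Row P: 1001, Col P: 101, Corner: 0


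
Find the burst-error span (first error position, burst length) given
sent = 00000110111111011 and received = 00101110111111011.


XOR: 00101000000000000

Burst at position 2, length 3


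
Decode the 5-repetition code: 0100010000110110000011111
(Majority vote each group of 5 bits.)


Groups: 01000, 10000, 11011, 00000, 11111
Majority votes: 00101

00101


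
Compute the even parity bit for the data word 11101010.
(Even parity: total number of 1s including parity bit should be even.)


Number of 1s in data: 5
Parity bit: 1

1


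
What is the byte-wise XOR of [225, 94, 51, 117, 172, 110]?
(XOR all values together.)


XOR chain: 225 ^ 94 ^ 51 ^ 117 ^ 172 ^ 110 = 59

59


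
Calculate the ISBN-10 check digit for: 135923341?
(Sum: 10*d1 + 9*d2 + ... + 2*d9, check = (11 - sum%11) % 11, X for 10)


Weighted sum: 193
193 mod 11 = 6

Check digit: 5


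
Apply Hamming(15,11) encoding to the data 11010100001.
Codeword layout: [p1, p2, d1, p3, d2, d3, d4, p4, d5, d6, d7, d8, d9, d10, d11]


Parity bits: p1=0, p2=0, p3=1, p4=0

001110100100001


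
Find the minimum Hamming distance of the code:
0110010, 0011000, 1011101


Comparing all pairs, minimum distance: 3
Can detect 2 errors, correct 1 errors

3


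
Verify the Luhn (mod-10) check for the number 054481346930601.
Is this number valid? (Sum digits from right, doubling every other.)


Luhn sum = 59
59 mod 10 = 9

Invalid (Luhn sum mod 10 = 9)


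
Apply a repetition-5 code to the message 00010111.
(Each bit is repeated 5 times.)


Each bit -> 5 copies

0000000000000001111100000111111111111111


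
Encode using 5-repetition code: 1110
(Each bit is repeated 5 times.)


Each bit -> 5 copies

11111111111111100000


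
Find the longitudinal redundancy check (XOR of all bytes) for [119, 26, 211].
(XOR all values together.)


XOR chain: 119 ^ 26 ^ 211 = 190

190


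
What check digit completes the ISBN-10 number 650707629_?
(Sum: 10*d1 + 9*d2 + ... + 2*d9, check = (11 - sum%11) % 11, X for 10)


Weighted sum: 237
237 mod 11 = 6

Check digit: 5


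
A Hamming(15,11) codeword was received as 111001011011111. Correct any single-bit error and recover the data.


Syndrome = 12: error at position 12

Data: 10101010111 (corrected bit 12)


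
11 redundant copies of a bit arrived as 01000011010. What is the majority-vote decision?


Ones: 4 out of 11
Threshold: 6

0 (4/11 voted 1)


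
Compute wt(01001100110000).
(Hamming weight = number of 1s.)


Counting 1s in 01001100110000

5


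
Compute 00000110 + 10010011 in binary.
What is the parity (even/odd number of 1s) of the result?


00000110 = 6
10010011 = 147
Sum = 153 = 10011001
1s count = 4

even parity (4 ones in 10011001)


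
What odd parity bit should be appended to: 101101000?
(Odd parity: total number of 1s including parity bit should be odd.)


Number of 1s in data: 4
Parity bit: 1

1


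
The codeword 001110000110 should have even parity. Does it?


Number of 1s: 5

No, parity error (5 ones)


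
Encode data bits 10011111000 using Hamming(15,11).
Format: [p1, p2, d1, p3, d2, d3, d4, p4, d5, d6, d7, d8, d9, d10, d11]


Parity bits: p1=0, p2=0, p3=0, p4=0

001000101111000


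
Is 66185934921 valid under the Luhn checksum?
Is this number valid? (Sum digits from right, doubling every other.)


Luhn sum = 56
56 mod 10 = 6

Invalid (Luhn sum mod 10 = 6)


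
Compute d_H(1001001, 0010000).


XOR: 1011001
Count of 1s: 4

4


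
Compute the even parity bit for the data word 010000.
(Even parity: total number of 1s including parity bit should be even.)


Number of 1s in data: 1
Parity bit: 1

1


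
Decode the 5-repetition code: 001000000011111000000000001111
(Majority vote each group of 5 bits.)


Groups: 00100, 00000, 11111, 00000, 00000, 01111
Majority votes: 001001

001001


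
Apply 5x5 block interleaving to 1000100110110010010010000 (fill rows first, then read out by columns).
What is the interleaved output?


Matrix:
  10001
  00110
  11001
  00100
  10000
Read columns: 1010100100010100100010100

1010100100010100100010100


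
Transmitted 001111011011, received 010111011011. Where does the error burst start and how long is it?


XOR: 011000000000

Burst at position 1, length 2


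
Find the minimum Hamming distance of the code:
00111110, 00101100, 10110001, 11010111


Comparing all pairs, minimum distance: 2
Can detect 1 errors, correct 0 errors

2


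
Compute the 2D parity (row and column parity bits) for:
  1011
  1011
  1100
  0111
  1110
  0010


Row parities: 110111
Column parities: 0111

Row P: 110111, Col P: 0111, Corner: 1


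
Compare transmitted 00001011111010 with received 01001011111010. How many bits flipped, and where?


XOR: 01000000000000

1 error(s) at position(s): 1


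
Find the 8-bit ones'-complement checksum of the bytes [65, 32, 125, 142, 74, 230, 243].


Sum = 911 mod 256 = 143
Complement = 112

112


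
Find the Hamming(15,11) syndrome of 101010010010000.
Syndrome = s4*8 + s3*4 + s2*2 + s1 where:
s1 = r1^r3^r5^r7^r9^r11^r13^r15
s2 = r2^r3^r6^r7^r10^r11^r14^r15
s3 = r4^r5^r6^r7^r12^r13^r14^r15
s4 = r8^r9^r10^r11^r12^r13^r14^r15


s1=0, s2=0, s3=1, s4=0

Syndrome = 4 (error at position 4)


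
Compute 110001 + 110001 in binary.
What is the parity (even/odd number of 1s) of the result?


110001 = 49
110001 = 49
Sum = 98 = 1100010
1s count = 3

odd parity (3 ones in 1100010)


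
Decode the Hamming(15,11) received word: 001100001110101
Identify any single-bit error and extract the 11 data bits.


Syndrome = 13: error at position 13

Data: 10001110001 (corrected bit 13)


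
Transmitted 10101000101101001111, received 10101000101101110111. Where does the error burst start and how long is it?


XOR: 00000000000000111000

Burst at position 14, length 3


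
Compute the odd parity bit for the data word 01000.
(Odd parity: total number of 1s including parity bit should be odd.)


Number of 1s in data: 1
Parity bit: 0

0


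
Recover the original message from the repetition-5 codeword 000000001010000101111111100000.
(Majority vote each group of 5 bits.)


Groups: 00000, 00010, 10000, 10111, 11111, 00000
Majority votes: 000110

000110


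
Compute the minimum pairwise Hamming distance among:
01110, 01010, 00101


Comparing all pairs, minimum distance: 1
Can detect 0 errors, correct 0 errors

1


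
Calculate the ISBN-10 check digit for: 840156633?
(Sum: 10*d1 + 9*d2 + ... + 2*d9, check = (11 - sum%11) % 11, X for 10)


Weighted sum: 222
222 mod 11 = 2

Check digit: 9


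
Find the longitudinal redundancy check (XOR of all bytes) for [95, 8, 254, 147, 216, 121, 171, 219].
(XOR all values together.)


XOR chain: 95 ^ 8 ^ 254 ^ 147 ^ 216 ^ 121 ^ 171 ^ 219 = 235

235


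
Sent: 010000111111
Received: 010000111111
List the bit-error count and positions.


XOR: 000000000000

0 errors (received matches sent)


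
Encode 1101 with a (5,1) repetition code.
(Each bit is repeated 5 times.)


Each bit -> 5 copies

11111111110000011111


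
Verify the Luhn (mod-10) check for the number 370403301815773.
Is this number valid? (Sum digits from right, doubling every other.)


Luhn sum = 50
50 mod 10 = 0

Valid (Luhn sum mod 10 = 0)


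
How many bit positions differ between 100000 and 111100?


XOR: 011100
Count of 1s: 3

3


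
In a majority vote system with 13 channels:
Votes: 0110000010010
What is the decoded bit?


Ones: 4 out of 13
Threshold: 7

0 (4/13 voted 1)


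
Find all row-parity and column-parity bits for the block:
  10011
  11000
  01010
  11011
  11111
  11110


Row parities: 100010
Column parities: 11011

Row P: 100010, Col P: 11011, Corner: 0


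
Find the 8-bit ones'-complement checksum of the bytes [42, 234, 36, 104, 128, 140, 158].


Sum = 842 mod 256 = 74
Complement = 181

181


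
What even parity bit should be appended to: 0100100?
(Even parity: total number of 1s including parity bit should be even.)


Number of 1s in data: 2
Parity bit: 0

0


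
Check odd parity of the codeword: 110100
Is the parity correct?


Number of 1s: 3

Yes, parity is correct (3 ones)


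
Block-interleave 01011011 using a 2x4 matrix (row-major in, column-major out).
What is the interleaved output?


Matrix:
  0101
  1011
Read columns: 01100111

01100111


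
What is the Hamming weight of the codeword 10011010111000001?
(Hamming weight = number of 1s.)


Counting 1s in 10011010111000001

8


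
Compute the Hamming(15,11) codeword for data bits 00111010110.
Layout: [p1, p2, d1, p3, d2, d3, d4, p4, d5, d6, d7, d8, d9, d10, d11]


Parity bits: p1=0, p2=0, p3=0, p4=0

000001101010110


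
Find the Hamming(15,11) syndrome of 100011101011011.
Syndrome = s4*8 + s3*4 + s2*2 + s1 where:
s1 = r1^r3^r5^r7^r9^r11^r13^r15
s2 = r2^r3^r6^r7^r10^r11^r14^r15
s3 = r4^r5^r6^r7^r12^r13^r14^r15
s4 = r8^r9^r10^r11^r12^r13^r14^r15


s1=0, s2=1, s3=0, s4=1

Syndrome = 10 (error at position 10)


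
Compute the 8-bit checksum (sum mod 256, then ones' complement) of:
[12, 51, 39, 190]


Sum = 292 mod 256 = 36
Complement = 219

219


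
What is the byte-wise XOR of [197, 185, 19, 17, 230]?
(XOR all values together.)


XOR chain: 197 ^ 185 ^ 19 ^ 17 ^ 230 = 152

152


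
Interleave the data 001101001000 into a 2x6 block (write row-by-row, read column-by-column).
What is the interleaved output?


Matrix:
  001101
  001000
Read columns: 000011100010

000011100010


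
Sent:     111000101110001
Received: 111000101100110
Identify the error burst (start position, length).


XOR: 000000000010111

Burst at position 10, length 5


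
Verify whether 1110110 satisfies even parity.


Number of 1s: 5

No, parity error (5 ones)


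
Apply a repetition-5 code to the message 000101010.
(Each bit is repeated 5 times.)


Each bit -> 5 copies

000000000000000111110000011111000001111100000


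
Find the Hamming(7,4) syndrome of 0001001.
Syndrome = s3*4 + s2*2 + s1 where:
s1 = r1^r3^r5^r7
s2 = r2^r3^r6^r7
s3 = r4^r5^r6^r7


s1=1, s2=1, s3=0

Syndrome = 3 (error at position 3)


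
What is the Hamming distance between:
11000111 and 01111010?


XOR: 10111101
Count of 1s: 6

6


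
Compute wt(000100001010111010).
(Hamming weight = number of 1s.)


Counting 1s in 000100001010111010

7


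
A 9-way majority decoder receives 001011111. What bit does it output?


Ones: 6 out of 9
Threshold: 5

1 (6/9 voted 1)


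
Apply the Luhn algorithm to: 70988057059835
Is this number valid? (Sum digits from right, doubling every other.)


Luhn sum = 70
70 mod 10 = 0

Valid (Luhn sum mod 10 = 0)


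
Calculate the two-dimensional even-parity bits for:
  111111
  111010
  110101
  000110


Row parities: 0000
Column parities: 110110

Row P: 0000, Col P: 110110, Corner: 0


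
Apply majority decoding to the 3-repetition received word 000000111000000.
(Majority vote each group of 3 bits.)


Groups: 000, 000, 111, 000, 000
Majority votes: 00100

00100


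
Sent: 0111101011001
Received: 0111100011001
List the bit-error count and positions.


XOR: 0000001000000

1 error(s) at position(s): 6


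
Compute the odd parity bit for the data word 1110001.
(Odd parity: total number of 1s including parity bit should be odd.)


Number of 1s in data: 4
Parity bit: 1

1


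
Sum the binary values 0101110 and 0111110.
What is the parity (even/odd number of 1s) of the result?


0101110 = 46
0111110 = 62
Sum = 108 = 1101100
1s count = 4

even parity (4 ones in 1101100)


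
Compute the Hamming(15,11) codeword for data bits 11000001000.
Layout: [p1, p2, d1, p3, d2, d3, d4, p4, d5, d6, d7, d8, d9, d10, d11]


Parity bits: p1=0, p2=1, p3=0, p4=1

011010010001000


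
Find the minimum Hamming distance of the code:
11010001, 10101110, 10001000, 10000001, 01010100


Comparing all pairs, minimum distance: 2
Can detect 1 errors, correct 0 errors

2


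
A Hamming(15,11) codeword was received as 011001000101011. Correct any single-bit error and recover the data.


Syndrome = 0: no error detected

Data: 10100101011 (no errors)


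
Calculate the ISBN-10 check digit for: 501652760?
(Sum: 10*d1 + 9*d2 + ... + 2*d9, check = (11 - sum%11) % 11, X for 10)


Weighted sum: 186
186 mod 11 = 10

Check digit: 1


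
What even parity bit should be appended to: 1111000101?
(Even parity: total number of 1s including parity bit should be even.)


Number of 1s in data: 6
Parity bit: 0

0


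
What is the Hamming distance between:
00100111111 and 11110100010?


XOR: 11010011101
Count of 1s: 7

7


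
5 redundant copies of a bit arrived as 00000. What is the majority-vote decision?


Ones: 0 out of 5
Threshold: 3

0 (0/5 voted 1)


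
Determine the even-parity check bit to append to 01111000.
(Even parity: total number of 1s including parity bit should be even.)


Number of 1s in data: 4
Parity bit: 0

0


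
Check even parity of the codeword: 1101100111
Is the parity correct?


Number of 1s: 7

No, parity error (7 ones)


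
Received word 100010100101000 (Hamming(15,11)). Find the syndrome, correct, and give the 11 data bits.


Syndrome = 5: error at position 5

Data: 00010101000 (corrected bit 5)


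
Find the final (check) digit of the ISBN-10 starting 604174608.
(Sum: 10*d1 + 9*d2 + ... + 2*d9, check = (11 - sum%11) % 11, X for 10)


Weighted sum: 201
201 mod 11 = 3

Check digit: 8


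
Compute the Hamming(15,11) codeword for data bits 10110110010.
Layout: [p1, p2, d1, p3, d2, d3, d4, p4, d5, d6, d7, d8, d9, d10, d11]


Parity bits: p1=1, p2=0, p3=1, p4=1

101101110110010


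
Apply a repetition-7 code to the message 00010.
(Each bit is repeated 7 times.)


Each bit -> 7 copies

00000000000000000000011111110000000


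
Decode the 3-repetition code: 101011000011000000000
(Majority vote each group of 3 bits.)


Groups: 101, 011, 000, 011, 000, 000, 000
Majority votes: 1101000

1101000


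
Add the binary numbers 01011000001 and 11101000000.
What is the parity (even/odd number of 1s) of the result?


01011000001 = 705
11101000000 = 1856
Sum = 2561 = 101000000001
1s count = 3

odd parity (3 ones in 101000000001)


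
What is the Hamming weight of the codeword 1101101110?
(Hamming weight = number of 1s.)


Counting 1s in 1101101110

7


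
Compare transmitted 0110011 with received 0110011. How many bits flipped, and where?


XOR: 0000000

0 errors (received matches sent)


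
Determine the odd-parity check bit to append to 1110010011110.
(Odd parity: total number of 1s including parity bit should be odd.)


Number of 1s in data: 8
Parity bit: 1

1


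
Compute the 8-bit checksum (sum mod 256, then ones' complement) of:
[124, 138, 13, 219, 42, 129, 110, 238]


Sum = 1013 mod 256 = 245
Complement = 10

10


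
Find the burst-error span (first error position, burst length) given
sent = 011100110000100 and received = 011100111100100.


XOR: 000000001100000

Burst at position 8, length 2


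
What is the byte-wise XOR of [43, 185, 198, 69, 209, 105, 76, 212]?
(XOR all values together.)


XOR chain: 43 ^ 185 ^ 198 ^ 69 ^ 209 ^ 105 ^ 76 ^ 212 = 49

49


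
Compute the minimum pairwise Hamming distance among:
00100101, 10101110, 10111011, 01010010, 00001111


Comparing all pairs, minimum distance: 3
Can detect 2 errors, correct 1 errors

3


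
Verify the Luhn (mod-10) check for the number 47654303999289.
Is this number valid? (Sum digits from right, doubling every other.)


Luhn sum = 82
82 mod 10 = 2

Invalid (Luhn sum mod 10 = 2)


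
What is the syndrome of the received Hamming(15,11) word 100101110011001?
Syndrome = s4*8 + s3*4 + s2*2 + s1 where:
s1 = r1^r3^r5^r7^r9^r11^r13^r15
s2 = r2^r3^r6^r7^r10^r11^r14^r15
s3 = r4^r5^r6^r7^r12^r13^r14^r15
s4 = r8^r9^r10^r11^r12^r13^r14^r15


s1=0, s2=0, s3=1, s4=0

Syndrome = 4 (error at position 4)


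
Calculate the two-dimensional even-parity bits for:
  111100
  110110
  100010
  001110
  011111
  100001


Row parities: 000110
Column parities: 011000

Row P: 000110, Col P: 011000, Corner: 0


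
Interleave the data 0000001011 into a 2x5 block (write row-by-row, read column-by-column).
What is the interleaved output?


Matrix:
  00000
  01011
Read columns: 0001000101

0001000101


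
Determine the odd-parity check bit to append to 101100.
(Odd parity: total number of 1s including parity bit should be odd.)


Number of 1s in data: 3
Parity bit: 0

0


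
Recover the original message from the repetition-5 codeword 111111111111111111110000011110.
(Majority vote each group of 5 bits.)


Groups: 11111, 11111, 11111, 11111, 00000, 11110
Majority votes: 111101

111101


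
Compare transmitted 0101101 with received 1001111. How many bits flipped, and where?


XOR: 1100010

3 error(s) at position(s): 0, 1, 5


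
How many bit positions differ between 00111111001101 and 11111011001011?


XOR: 11000100000110
Count of 1s: 5

5


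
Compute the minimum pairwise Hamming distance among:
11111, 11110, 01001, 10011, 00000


Comparing all pairs, minimum distance: 1
Can detect 0 errors, correct 0 errors

1


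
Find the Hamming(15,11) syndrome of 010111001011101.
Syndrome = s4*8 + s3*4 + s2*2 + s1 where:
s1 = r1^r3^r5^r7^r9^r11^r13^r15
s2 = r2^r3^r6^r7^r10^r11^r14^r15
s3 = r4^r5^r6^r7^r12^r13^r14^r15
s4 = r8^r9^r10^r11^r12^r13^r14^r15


s1=1, s2=0, s3=0, s4=1

Syndrome = 9 (error at position 9)


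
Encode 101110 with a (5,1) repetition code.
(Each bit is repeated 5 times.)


Each bit -> 5 copies

111110000011111111111111100000


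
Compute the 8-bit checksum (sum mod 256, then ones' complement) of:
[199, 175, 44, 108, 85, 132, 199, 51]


Sum = 993 mod 256 = 225
Complement = 30

30


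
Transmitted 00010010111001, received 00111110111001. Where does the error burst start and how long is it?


XOR: 00101100000000

Burst at position 2, length 4


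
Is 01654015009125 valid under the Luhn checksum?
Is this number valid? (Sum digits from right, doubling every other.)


Luhn sum = 43
43 mod 10 = 3

Invalid (Luhn sum mod 10 = 3)


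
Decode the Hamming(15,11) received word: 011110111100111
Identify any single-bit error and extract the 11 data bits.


Syndrome = 0: no error detected

Data: 11011100111 (no errors)


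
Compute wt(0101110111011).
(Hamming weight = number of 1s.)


Counting 1s in 0101110111011

9


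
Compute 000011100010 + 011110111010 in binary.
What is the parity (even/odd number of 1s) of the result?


000011100010 = 226
011110111010 = 1978
Sum = 2204 = 100010011100
1s count = 5

odd parity (5 ones in 100010011100)


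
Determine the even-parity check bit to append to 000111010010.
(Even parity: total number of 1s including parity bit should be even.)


Number of 1s in data: 5
Parity bit: 1

1


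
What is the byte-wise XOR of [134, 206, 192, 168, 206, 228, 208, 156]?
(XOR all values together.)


XOR chain: 134 ^ 206 ^ 192 ^ 168 ^ 206 ^ 228 ^ 208 ^ 156 = 70

70


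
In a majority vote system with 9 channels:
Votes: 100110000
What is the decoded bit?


Ones: 3 out of 9
Threshold: 5

0 (3/9 voted 1)


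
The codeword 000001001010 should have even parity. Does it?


Number of 1s: 3

No, parity error (3 ones)


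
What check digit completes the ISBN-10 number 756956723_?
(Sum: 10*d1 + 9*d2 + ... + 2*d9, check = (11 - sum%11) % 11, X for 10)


Weighted sum: 326
326 mod 11 = 7

Check digit: 4


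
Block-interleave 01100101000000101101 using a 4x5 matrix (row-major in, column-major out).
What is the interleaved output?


Matrix:
  01100
  10100
  00001
  01101
Read columns: 01001001110100000011

01001001110100000011


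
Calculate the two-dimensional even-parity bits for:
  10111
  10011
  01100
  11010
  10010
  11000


Row parities: 010100
Column parities: 11000

Row P: 010100, Col P: 11000, Corner: 0


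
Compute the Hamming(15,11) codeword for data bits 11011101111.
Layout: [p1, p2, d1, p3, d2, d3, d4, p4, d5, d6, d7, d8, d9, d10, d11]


Parity bits: p1=0, p2=1, p3=0, p4=0

011010101101111


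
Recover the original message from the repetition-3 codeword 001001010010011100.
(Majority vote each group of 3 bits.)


Groups: 001, 001, 010, 010, 011, 100
Majority votes: 000010

000010


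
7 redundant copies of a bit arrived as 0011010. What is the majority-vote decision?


Ones: 3 out of 7
Threshold: 4

0 (3/7 voted 1)


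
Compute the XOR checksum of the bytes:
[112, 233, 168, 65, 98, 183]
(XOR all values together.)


XOR chain: 112 ^ 233 ^ 168 ^ 65 ^ 98 ^ 183 = 165

165


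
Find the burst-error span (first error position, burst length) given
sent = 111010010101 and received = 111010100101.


XOR: 000000110000

Burst at position 6, length 2


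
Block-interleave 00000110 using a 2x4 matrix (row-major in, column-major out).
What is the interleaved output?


Matrix:
  0000
  0110
Read columns: 00010100

00010100


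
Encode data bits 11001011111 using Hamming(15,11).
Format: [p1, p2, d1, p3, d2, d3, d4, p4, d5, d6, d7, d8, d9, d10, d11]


Parity bits: p1=0, p2=0, p3=1, p4=0

001110001011111


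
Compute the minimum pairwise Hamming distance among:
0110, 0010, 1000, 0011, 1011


Comparing all pairs, minimum distance: 1
Can detect 0 errors, correct 0 errors

1


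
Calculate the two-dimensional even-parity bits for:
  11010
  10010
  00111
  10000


Row parities: 1011
Column parities: 11111

Row P: 1011, Col P: 11111, Corner: 1


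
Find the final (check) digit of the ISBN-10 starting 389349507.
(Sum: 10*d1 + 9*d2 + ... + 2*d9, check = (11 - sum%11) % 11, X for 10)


Weighted sum: 298
298 mod 11 = 1

Check digit: X


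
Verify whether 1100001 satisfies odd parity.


Number of 1s: 3

Yes, parity is correct (3 ones)


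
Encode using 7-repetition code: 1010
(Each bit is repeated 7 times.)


Each bit -> 7 copies

1111111000000011111110000000


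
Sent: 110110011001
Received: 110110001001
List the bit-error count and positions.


XOR: 000000010000

1 error(s) at position(s): 7


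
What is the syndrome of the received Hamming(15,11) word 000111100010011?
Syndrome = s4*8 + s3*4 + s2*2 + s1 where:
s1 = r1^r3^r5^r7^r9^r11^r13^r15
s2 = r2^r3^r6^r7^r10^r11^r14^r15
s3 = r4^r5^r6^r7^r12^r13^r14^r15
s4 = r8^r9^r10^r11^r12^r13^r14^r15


s1=0, s2=1, s3=0, s4=1

Syndrome = 10 (error at position 10)


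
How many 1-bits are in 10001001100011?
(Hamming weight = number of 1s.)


Counting 1s in 10001001100011

6


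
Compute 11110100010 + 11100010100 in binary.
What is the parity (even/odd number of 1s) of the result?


11110100010 = 1954
11100010100 = 1812
Sum = 3766 = 111010110110
1s count = 8

even parity (8 ones in 111010110110)


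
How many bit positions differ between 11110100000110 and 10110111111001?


XOR: 01000011111111
Count of 1s: 9

9


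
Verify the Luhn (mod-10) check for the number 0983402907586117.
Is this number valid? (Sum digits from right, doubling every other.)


Luhn sum = 69
69 mod 10 = 9

Invalid (Luhn sum mod 10 = 9)


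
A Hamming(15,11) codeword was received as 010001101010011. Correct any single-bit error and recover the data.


Syndrome = 0: no error detected

Data: 00111010011 (no errors)


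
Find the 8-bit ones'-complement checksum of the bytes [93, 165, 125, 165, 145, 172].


Sum = 865 mod 256 = 97
Complement = 158

158


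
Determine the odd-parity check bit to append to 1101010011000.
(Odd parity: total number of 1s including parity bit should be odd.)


Number of 1s in data: 6
Parity bit: 1

1


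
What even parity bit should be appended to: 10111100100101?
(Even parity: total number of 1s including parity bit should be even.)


Number of 1s in data: 8
Parity bit: 0

0


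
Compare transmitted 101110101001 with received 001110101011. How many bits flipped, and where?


XOR: 100000000010

2 error(s) at position(s): 0, 10


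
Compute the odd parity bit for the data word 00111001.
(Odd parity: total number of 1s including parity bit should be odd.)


Number of 1s in data: 4
Parity bit: 1

1


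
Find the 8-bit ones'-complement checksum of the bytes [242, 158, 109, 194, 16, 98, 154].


Sum = 971 mod 256 = 203
Complement = 52

52


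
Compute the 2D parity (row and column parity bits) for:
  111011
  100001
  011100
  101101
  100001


Row parities: 10100
Column parities: 001010

Row P: 10100, Col P: 001010, Corner: 0


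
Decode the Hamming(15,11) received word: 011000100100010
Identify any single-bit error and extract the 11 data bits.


Syndrome = 2: error at position 2

Data: 10010100010 (corrected bit 2)


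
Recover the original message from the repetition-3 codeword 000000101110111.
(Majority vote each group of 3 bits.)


Groups: 000, 000, 101, 110, 111
Majority votes: 00111

00111


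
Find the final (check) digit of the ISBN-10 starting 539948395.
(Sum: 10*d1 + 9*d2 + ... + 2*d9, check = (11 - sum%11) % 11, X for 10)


Weighted sum: 325
325 mod 11 = 6

Check digit: 5


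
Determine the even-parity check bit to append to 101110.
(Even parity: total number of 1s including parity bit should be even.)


Number of 1s in data: 4
Parity bit: 0

0


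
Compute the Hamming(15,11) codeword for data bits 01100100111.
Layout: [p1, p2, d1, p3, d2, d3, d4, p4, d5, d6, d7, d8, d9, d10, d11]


Parity bits: p1=1, p2=0, p3=1, p4=0

100111000100111


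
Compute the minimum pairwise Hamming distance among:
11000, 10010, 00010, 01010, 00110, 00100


Comparing all pairs, minimum distance: 1
Can detect 0 errors, correct 0 errors

1


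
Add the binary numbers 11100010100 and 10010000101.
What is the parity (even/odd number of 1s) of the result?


11100010100 = 1812
10010000101 = 1157
Sum = 2969 = 101110011001
1s count = 7

odd parity (7 ones in 101110011001)


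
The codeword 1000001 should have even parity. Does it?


Number of 1s: 2

Yes, parity is correct (2 ones)


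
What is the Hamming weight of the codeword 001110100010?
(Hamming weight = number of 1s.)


Counting 1s in 001110100010

5


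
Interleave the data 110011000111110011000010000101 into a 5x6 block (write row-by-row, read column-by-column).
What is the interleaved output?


Matrix:
  110011
  000111
  110011
  000010
  000101
Read columns: 101001010000000010011111011101

101001010000000010011111011101


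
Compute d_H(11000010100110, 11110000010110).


XOR: 00110010110000
Count of 1s: 5

5


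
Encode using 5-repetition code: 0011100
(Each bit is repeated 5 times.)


Each bit -> 5 copies

00000000001111111111111110000000000


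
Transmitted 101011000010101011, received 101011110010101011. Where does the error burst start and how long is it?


XOR: 000000110000000000

Burst at position 6, length 2


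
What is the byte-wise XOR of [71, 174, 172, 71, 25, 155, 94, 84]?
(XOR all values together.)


XOR chain: 71 ^ 174 ^ 172 ^ 71 ^ 25 ^ 155 ^ 94 ^ 84 = 138

138


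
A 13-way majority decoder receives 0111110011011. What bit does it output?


Ones: 9 out of 13
Threshold: 7

1 (9/13 voted 1)


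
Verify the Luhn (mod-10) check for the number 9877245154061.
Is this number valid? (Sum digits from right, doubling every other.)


Luhn sum = 62
62 mod 10 = 2

Invalid (Luhn sum mod 10 = 2)


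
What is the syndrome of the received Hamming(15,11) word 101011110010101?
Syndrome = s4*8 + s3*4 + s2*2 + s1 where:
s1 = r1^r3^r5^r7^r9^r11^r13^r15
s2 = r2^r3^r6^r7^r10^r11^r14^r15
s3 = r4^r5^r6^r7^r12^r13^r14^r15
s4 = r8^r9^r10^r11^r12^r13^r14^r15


s1=1, s2=1, s3=1, s4=0

Syndrome = 7 (error at position 7)


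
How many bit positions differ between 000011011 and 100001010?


XOR: 100010001
Count of 1s: 3

3


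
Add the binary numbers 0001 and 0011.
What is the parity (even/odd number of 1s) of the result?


0001 = 1
0011 = 3
Sum = 4 = 100
1s count = 1

odd parity (1 ones in 100)


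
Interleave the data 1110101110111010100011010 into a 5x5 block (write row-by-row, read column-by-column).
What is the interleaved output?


Matrix:
  11101
  01110
  11101
  01000
  11010
Read columns: 1010111111111000100110100

1010111111111000100110100


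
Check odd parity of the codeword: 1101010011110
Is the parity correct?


Number of 1s: 8

No, parity error (8 ones)


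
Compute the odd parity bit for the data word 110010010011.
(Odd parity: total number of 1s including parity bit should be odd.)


Number of 1s in data: 6
Parity bit: 1

1


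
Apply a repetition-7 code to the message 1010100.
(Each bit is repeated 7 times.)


Each bit -> 7 copies

1111111000000011111110000000111111100000000000000


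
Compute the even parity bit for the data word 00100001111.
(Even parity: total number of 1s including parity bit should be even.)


Number of 1s in data: 5
Parity bit: 1

1


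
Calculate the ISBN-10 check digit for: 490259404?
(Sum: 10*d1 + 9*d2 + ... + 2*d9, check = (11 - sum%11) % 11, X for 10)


Weighted sum: 234
234 mod 11 = 3

Check digit: 8
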